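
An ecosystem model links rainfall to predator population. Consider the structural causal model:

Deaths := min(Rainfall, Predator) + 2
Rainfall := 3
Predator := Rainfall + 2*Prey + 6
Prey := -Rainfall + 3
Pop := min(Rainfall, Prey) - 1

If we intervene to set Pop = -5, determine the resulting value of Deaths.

The intervention breaks the incoming arrows to Pop: Pop := min(Rainfall, Prey) - 1 no longer applies, and Pop = -5.
Since Deaths is not a descendant of the intervened variable, it is unaffected.
Prey = -Rainfall + 3  [with Rainfall=3]  = 0
Predator = Rainfall + 2*Prey + 6  [with Rainfall=3, Prey=0]  = 9
Deaths = min(Rainfall, Predator) + 2  [with Rainfall=3, Predator=9]  = 5

5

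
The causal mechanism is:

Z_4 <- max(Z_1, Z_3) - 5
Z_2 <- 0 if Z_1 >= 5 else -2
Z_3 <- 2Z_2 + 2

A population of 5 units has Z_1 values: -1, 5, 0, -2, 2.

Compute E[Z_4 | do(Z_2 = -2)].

The intervention sets Z_2=-2 in all 5 units regardless of Z_1. Recomputing Z_4 per unit gives -6, 0, -5, -7, -3; average -4.2.

-4.2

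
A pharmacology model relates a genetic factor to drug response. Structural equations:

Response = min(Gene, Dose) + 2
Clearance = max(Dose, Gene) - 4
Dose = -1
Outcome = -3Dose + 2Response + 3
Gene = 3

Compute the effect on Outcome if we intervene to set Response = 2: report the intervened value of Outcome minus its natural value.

2

do(Response=2) replaces the equation Response = min(Gene, Dose) + 2 with the constant Response = 2.
Outcome = -3Dose + 2Response + 3  [with Dose=-1, Response=2]  = 10
Without intervention: Response = min(Gene, Dose) + 2  [with Gene=3, Dose=-1]  = 1; Outcome = -3Dose + 2Response + 3  [with Dose=-1, Response=1]  = 8.
Change = 10 − 8 = 2.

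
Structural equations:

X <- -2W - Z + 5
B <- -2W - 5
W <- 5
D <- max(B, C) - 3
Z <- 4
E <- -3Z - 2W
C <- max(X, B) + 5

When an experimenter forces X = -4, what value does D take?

-2

The intervention breaks the incoming arrows to X: X <- -2W - Z + 5 no longer applies, and X = -4.
B = -2W - 5  [with W=5]  = -15
C = max(X, B) + 5  [with X=-4, B=-15]  = 1
D = max(B, C) - 3  [with B=-15, C=1]  = -2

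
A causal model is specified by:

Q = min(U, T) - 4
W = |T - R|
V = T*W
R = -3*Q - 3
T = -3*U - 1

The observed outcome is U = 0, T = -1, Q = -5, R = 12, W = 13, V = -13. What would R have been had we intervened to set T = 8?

Under do(T=8), the mechanism T = -3*U - 1 is discarded; T is fixed at 8.
Q = min(U, T) - 4  [with U=0, T=8]  = -4
R = -3*Q - 3  [with Q=-4]  = 9

9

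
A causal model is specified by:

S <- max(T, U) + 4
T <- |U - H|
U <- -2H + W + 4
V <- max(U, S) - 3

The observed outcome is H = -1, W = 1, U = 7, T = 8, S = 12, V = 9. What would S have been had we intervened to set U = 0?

do(U=0) replaces the equation U <- -2H + W + 4 with the constant U = 0.
T = |U - H|  [with U=0, H=-1]  = 1
S = max(T, U) + 4  [with T=1, U=0]  = 5

5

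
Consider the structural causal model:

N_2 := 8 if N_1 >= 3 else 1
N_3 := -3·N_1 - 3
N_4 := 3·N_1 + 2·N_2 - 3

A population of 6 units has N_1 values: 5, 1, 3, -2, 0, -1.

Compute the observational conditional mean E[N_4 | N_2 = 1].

-2.5

Observing N_2=1 restricts to units where N_2's equation naturally yields 1: N_1 ∈ {1, -2, 0, -1}. In that subpopulation N_4 = 2, -7, -1, -4, mean -2.5.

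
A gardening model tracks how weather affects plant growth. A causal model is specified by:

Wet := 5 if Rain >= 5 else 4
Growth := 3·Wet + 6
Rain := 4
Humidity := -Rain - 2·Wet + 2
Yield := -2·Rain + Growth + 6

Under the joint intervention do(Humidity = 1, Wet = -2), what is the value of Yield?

The joint intervention fixes Humidity = 1, Wet = -2, removing each variable's own equation.
Growth = 3·Wet + 6  [with Wet=-2]  = 0
Yield = -2·Rain + Growth + 6  [with Rain=4, Growth=0]  = -2

-2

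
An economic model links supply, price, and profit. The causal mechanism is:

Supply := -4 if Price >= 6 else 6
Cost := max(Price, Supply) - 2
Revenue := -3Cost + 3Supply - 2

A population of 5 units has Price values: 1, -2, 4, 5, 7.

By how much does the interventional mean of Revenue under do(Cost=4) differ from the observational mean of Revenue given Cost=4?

-6

do(Cost=4) breaks Cost's dependence on Price. With Cost=4 fixed, Revenue across the units is 4, 4, 4, 4, -26, mean -2.
Observing Cost=4 restricts to units where Cost's equation naturally yields 4: Price ∈ {1, -2, 4, 5}. In that subpopulation Revenue = 4, 4, 4, 4, mean 4.
Difference = -2 − 4 = -6.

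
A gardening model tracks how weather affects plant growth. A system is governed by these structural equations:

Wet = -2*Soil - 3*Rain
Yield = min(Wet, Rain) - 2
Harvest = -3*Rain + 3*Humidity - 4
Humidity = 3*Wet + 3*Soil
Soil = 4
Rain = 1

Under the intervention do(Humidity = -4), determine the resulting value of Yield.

-13

Intervening sets Humidity = -4 and removes its equation (Humidity = 3*Wet + 3*Soil).
No directed path runs from Humidity to Yield, so Yield keeps its natural value.
Wet = -2*Soil - 3*Rain  [with Soil=4, Rain=1]  = -11
Yield = min(Wet, Rain) - 2  [with Wet=-11, Rain=1]  = -13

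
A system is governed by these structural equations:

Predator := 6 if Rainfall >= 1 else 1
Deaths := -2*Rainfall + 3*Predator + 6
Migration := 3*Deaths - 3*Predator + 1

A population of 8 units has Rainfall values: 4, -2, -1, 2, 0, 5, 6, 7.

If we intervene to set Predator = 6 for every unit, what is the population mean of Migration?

39.25

Every unit gets Predator=6 under the intervention. Migration values become 31, 67, 61, 43, 55, 25, 19, 13; E[Migration|do(Predator=6)] = 39.25.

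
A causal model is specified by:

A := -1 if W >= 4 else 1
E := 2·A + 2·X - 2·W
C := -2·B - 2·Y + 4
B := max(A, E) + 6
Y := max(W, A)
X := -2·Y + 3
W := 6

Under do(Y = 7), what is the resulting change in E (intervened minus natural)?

-4

do(Y=7) replaces the equation Y := max(W, A) with the constant Y = 7.
A = -1 if W >= 4 else 1  [with W=6]  = -1
X = -2·Y + 3  [with Y=7]  = -11
E = 2·A + 2·X - 2·W  [with A=-1, X=-11, W=6]  = -36
Without intervention: A = -1 if W >= 4 else 1  [with W=6]  = -1; Y = max(W, A)  [with W=6, A=-1]  = 6; X = -2·Y + 3  [with Y=6]  = -9; E = 2·A + 2·X - 2·W  [with A=-1, X=-9, W=6]  = -32.
Change = -36 − (-32) = -4.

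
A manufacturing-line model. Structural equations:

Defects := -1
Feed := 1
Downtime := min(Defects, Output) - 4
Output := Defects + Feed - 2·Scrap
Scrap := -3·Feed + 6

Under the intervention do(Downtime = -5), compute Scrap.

3

do(Downtime=-5) replaces the equation Downtime := min(Defects, Output) - 4 with the constant Downtime = -5.
Scrap is not downstream of the intervention, so its value is determined by the original equations.
Scrap = -3·Feed + 6  [with Feed=1]  = 3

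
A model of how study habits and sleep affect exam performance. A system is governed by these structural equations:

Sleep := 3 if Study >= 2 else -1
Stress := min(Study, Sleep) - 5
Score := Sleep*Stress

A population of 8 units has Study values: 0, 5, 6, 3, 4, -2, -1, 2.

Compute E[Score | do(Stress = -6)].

do(Stress=-6) breaks Stress's dependence on Study. With Stress=-6 fixed, Score across the units is 6, -18, -18, -18, -18, 6, 6, -18, mean -9.

-9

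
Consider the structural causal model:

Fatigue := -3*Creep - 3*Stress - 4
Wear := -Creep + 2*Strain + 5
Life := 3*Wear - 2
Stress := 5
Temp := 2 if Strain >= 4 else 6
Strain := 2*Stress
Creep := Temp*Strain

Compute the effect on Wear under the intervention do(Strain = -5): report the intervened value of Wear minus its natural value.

do(Strain=-5) replaces the equation Strain := 2*Stress with the constant Strain = -5.
Temp = 2 if Strain >= 4 else 6  [with Strain=-5]  = 6
Creep = Temp*Strain  [with Temp=6, Strain=-5]  = -30
Wear = -Creep + 2*Strain + 5  [with Creep=-30, Strain=-5]  = 25
Without intervention: Strain = 2*Stress  [with Stress=5]  = 10; Temp = 2 if Strain >= 4 else 6  [with Strain=10]  = 2; Creep = Temp*Strain  [with Temp=2, Strain=10]  = 20; Wear = -Creep + 2*Strain + 5  [with Creep=20, Strain=10]  = 5.
Change = 25 − 5 = 20.

20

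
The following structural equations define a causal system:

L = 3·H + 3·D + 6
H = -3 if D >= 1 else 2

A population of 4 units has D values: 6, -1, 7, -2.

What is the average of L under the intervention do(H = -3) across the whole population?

do(H=-3) breaks H's dependence on D. With H=-3 fixed, L across the units is 15, -6, 18, -9, mean 4.5.

4.5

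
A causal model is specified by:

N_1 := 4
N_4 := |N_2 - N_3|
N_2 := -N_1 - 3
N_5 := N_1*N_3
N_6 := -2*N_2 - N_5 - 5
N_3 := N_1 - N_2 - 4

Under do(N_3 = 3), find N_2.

-7

Under do(N_3=3), the mechanism N_3 := N_1 - N_2 - 4 is discarded; N_3 is fixed at 3.
Since N_2 is not a descendant of the intervened variable, it is unaffected.
N_2 = -N_1 - 3  [with N_1=4]  = -7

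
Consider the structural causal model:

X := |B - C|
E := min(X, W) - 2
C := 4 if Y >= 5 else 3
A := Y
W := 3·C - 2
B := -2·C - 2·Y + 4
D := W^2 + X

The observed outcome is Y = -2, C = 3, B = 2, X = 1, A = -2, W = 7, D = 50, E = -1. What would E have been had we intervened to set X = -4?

do(X=-4) replaces the equation X := |B - C| with the constant X = -4.
C = 4 if Y >= 5 else 3  [with Y=-2]  = 3
W = 3·C - 2  [with C=3]  = 7
E = min(X, W) - 2  [with X=-4, W=7]  = -6

-6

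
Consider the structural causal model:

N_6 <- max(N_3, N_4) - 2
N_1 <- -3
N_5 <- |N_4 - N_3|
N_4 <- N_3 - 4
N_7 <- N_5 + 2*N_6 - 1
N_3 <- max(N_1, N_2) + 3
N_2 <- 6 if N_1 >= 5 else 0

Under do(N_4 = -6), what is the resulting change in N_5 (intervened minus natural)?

5

Intervening sets N_4 = -6 and removes its equation (N_4 <- N_3 - 4).
N_2 = 6 if N_1 >= 5 else 0  [with N_1=-3]  = 0
N_3 = max(N_1, N_2) + 3  [with N_1=-3, N_2=0]  = 3
N_5 = |N_4 - N_3|  [with N_4=-6, N_3=3]  = 9
Without intervention: N_2 = 6 if N_1 >= 5 else 0  [with N_1=-3]  = 0; N_3 = max(N_1, N_2) + 3  [with N_1=-3, N_2=0]  = 3; N_4 = N_3 - 4  [with N_3=3]  = -1; N_5 = |N_4 - N_3|  [with N_4=-1, N_3=3]  = 4.
Change = 9 − 4 = 5.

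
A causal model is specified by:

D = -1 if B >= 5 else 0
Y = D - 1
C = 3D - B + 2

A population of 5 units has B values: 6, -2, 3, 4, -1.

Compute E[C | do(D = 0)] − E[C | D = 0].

-1

do(D=0) breaks D's dependence on B. With D=0 fixed, C across the units is -4, 4, -1, -2, 3, mean 0.
Conditioning on D=0 selects the 4 unit(s) with B ∈ {-2, 3, 4, -1}. Their C values: 4, -1, -2, 3. Mean = 1.
Difference = 0 − 1 = -1.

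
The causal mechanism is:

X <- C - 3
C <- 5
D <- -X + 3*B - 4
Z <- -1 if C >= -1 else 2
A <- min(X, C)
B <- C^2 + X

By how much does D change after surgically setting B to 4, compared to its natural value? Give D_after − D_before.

The intervention breaks the incoming arrows to B: B <- C^2 + X no longer applies, and B = 4.
X = C - 3  [with C=5]  = 2
D = -X + 3*B - 4  [with X=2, B=4]  = 6
Without intervention: X = C - 3  [with C=5]  = 2; B = C^2 + X  [with C=5, X=2]  = 27; D = -X + 3*B - 4  [with X=2, B=27]  = 75.
Change = 6 − 75 = -69.

-69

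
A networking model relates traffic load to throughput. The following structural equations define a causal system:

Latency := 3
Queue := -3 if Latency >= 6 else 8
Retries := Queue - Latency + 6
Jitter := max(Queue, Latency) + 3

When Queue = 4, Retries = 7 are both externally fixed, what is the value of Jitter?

Setting Queue = 4, Retries = 7 by intervention discards those variables' equations.
Jitter = max(Queue, Latency) + 3  [with Queue=4, Latency=3]  = 7

7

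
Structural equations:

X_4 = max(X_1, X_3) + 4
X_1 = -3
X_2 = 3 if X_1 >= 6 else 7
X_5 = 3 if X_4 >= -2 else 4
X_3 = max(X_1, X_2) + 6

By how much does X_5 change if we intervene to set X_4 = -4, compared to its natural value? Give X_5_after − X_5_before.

Intervening sets X_4 = -4 and removes its equation (X_4 = max(X_1, X_3) + 4).
X_5 = 3 if X_4 >= -2 else 4  [with X_4=-4]  = 4
Without intervention: X_2 = 3 if X_1 >= 6 else 7  [with X_1=-3]  = 7; X_3 = max(X_1, X_2) + 6  [with X_1=-3, X_2=7]  = 13; X_4 = max(X_1, X_3) + 4  [with X_1=-3, X_3=13]  = 17; X_5 = 3 if X_4 >= -2 else 4  [with X_4=17]  = 3.
Change = 4 − 3 = 1.

1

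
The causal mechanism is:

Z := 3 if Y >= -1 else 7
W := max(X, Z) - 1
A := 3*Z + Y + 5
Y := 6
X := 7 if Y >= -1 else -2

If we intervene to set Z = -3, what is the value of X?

The intervention breaks the incoming arrows to Z: Z := 3 if Y >= -1 else 7 no longer applies, and Z = -3.
Since X is not a descendant of the intervened variable, it is unaffected.
X = 7 if Y >= -1 else -2  [with Y=6]  = 7

7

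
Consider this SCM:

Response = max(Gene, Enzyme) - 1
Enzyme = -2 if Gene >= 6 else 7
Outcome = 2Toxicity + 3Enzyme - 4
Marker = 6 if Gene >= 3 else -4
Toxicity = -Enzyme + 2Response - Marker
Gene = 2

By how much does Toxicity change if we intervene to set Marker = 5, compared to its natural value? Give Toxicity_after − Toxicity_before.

do(Marker=5) replaces the equation Marker = 6 if Gene >= 3 else -4 with the constant Marker = 5.
Enzyme = -2 if Gene >= 6 else 7  [with Gene=2]  = 7
Response = max(Gene, Enzyme) - 1  [with Gene=2, Enzyme=7]  = 6
Toxicity = -Enzyme + 2Response - Marker  [with Enzyme=7, Response=6, Marker=5]  = 0
Without intervention: Enzyme = -2 if Gene >= 6 else 7  [with Gene=2]  = 7; Marker = 6 if Gene >= 3 else -4  [with Gene=2]  = -4; Response = max(Gene, Enzyme) - 1  [with Gene=2, Enzyme=7]  = 6; Toxicity = -Enzyme + 2Response - Marker  [with Enzyme=7, Response=6, Marker=-4]  = 9.
Change = 0 − 9 = -9.

-9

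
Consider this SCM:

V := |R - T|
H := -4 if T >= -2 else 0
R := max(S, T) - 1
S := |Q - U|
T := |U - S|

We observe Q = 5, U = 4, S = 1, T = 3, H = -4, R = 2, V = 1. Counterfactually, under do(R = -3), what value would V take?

6

Intervening sets R = -3 and removes its equation (R := max(S, T) - 1).
S = |Q - U|  [with Q=5, U=4]  = 1
T = |U - S|  [with U=4, S=1]  = 3
V = |R - T|  [with R=-3, T=3]  = 6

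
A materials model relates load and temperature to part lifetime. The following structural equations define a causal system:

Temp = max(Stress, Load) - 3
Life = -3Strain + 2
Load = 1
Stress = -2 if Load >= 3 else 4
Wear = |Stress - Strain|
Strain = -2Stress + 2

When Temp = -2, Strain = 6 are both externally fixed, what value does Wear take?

The joint intervention fixes Temp = -2, Strain = 6, removing each variable's own equation.
Stress = -2 if Load >= 3 else 4  [with Load=1]  = 4
Wear = |Stress - Strain|  [with Stress=4, Strain=6]  = 2

2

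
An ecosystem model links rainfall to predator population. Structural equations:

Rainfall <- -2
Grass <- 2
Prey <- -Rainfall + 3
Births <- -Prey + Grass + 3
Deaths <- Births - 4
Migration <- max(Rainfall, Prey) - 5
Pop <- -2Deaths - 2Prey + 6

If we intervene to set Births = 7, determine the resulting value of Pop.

-10

The intervention breaks the incoming arrows to Births: Births <- -Prey + Grass + 3 no longer applies, and Births = 7.
Prey = -Rainfall + 3  [with Rainfall=-2]  = 5
Deaths = Births - 4  [with Births=7]  = 3
Pop = -2Deaths - 2Prey + 6  [with Deaths=3, Prey=5]  = -10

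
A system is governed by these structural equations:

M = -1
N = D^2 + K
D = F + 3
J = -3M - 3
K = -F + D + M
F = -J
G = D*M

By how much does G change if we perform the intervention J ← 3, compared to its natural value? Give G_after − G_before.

Under do(J=3), the mechanism J = -3M - 3 is discarded; J is fixed at 3.
F = -J  [with J=3]  = -3
D = F + 3  [with F=-3]  = 0
G = D*M  [with D=0, M=-1]  = 0
Without intervention: J = -3M - 3  [with M=-1]  = 0; F = -J  [with J=0]  = 0; D = F + 3  [with F=0]  = 3; G = D*M  [with D=3, M=-1]  = -3.
Change = 0 − (-3) = 3.

3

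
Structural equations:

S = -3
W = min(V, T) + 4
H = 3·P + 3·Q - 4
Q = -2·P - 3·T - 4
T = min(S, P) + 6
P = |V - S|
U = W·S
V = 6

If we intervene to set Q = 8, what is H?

Intervening sets Q = 8 and removes its equation (Q = -2·P - 3·T - 4).
P = |V - S|  [with V=6, S=-3]  = 9
H = 3·P + 3·Q - 4  [with P=9, Q=8]  = 47

47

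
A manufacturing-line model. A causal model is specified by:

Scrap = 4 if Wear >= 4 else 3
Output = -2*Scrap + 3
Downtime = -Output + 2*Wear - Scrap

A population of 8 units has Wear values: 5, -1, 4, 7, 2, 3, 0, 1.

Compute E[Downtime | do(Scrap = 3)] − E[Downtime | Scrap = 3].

3.25

The intervention sets Scrap=3 in all 8 units regardless of Wear. Recomputing Downtime per unit gives 10, -2, 8, 14, 4, 6, 0, 2; average 5.25.
E[Downtime|Scrap=3] averages over only the 5 units with Scrap=3 (Wear = -1, 2, 3, 0, 1): Downtime = -2, 4, 6, 0, 2, mean 2.
Difference = 5.25 − 2 = 3.25.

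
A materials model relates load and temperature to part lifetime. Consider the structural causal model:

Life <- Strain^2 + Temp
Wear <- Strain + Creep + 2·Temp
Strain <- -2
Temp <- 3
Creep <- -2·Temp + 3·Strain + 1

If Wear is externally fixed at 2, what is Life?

7

Intervening sets Wear = 2 and removes its equation (Wear <- Strain + Creep + 2·Temp).
No directed path runs from Wear to Life, so Life keeps its natural value.
Life = Strain^2 + Temp  [with Strain=-2, Temp=3]  = 7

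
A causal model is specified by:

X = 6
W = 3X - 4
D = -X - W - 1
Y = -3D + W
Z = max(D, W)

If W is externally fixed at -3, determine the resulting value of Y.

9

Under do(W=-3), the mechanism W = 3X - 4 is discarded; W is fixed at -3.
D = -X - W - 1  [with X=6, W=-3]  = -4
Y = -3D + W  [with D=-4, W=-3]  = 9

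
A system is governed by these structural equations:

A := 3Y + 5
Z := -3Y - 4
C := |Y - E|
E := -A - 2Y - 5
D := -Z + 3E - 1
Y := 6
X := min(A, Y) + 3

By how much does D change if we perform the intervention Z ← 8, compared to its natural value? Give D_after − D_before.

The intervention breaks the incoming arrows to Z: Z := -3Y - 4 no longer applies, and Z = 8.
A = 3Y + 5  [with Y=6]  = 23
E = -A - 2Y - 5  [with A=23, Y=6]  = -40
D = -Z + 3E - 1  [with Z=8, E=-40]  = -129
Without intervention: A = 3Y + 5  [with Y=6]  = 23; E = -A - 2Y - 5  [with A=23, Y=6]  = -40; Z = -3Y - 4  [with Y=6]  = -22; D = -Z + 3E - 1  [with Z=-22, E=-40]  = -99.
Change = -129 − (-99) = -30.

-30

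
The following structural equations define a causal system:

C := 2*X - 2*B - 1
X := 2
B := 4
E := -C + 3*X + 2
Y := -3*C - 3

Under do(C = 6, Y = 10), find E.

Setting C = 6, Y = 10 by intervention discards those variables' equations.
E = -C + 3*X + 2  [with C=6, X=2]  = 2

2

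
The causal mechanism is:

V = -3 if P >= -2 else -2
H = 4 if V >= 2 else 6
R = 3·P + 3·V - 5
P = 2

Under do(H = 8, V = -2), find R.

The joint intervention fixes H = 8, V = -2, removing each variable's own equation.
R = 3·P + 3·V - 5  [with P=2, V=-2]  = -5

-5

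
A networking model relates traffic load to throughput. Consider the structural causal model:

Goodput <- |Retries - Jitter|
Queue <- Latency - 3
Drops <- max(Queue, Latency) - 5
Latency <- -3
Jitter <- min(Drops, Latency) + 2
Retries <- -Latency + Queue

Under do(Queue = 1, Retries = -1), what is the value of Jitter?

-2

Setting Queue = 1, Retries = -1 by intervention discards those variables' equations.
Drops = max(Queue, Latency) - 5  [with Queue=1, Latency=-3]  = -4
Jitter = min(Drops, Latency) + 2  [with Drops=-4, Latency=-3]  = -2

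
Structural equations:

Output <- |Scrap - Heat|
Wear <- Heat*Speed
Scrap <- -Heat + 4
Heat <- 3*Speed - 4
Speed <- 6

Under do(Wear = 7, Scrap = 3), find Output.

11

Setting Wear = 7, Scrap = 3 by intervention discards those variables' equations.
Heat = 3*Speed - 4  [with Speed=6]  = 14
Output = |Scrap - Heat|  [with Scrap=3, Heat=14]  = 11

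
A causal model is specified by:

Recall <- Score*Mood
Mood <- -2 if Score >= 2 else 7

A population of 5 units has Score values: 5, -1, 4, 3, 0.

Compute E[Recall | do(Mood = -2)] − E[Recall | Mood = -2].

The intervention sets Mood=-2 in all 5 units regardless of Score. Recomputing Recall per unit gives -10, 2, -8, -6, 0; average -4.4.
Conditioning on Mood=-2 selects the 3 unit(s) with Score ∈ {5, 4, 3}. Their Recall values: -10, -8, -6. Mean = -8.
Difference = -4.4 − (-8) = 3.6.

3.6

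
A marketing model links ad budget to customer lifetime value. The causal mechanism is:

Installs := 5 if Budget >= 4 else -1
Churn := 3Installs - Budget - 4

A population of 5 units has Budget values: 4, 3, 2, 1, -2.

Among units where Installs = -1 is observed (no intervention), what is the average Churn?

E[Churn|Installs=-1] averages over only the 4 units with Installs=-1 (Budget = 3, 2, 1, -2): Churn = -10, -9, -8, -5, mean -8.

-8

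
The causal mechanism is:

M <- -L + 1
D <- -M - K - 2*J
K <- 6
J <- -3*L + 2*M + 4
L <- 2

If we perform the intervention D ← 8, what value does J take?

-4

The intervention breaks the incoming arrows to D: D <- -M - K - 2*J no longer applies, and D = 8.
Since J is not a descendant of the intervened variable, it is unaffected.
M = -L + 1  [with L=2]  = -1
J = -3*L + 2*M + 4  [with L=2, M=-1]  = -4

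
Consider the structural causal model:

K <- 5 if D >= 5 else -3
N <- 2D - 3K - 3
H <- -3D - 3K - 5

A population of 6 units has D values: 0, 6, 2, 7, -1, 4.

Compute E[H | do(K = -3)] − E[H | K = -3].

-5.25

The intervention sets K=-3 in all 6 units regardless of D. Recomputing H per unit gives 4, -14, -2, -17, 7, -8; average -5.
Observing K=-3 restricts to units where K's equation naturally yields -3: D ∈ {0, 2, -1, 4}. In that subpopulation H = 4, -2, 7, -8, mean 0.25.
Difference = -5 − 0.25 = -5.25.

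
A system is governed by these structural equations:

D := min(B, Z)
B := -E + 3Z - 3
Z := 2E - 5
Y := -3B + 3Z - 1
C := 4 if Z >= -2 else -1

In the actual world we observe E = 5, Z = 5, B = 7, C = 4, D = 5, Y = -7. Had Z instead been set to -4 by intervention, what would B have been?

The intervention breaks the incoming arrows to Z: Z := 2E - 5 no longer applies, and Z = -4.
B = -E + 3Z - 3  [with E=5, Z=-4]  = -20

-20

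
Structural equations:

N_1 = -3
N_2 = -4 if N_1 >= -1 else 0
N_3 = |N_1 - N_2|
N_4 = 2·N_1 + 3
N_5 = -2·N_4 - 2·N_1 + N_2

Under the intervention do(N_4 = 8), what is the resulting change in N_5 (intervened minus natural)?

-22

Intervening sets N_4 = 8 and removes its equation (N_4 = 2·N_1 + 3).
N_2 = -4 if N_1 >= -1 else 0  [with N_1=-3]  = 0
N_5 = -2·N_4 - 2·N_1 + N_2  [with N_4=8, N_1=-3, N_2=0]  = -10
Without intervention: N_2 = -4 if N_1 >= -1 else 0  [with N_1=-3]  = 0; N_4 = 2·N_1 + 3  [with N_1=-3]  = -3; N_5 = -2·N_4 - 2·N_1 + N_2  [with N_4=-3, N_1=-3, N_2=0]  = 12.
Change = -10 − 12 = -22.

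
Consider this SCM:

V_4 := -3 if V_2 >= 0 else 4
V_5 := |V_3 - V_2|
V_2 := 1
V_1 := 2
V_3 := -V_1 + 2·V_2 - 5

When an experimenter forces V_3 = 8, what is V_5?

7

do(V_3=8) replaces the equation V_3 := -V_1 + 2·V_2 - 5 with the constant V_3 = 8.
V_5 = |V_3 - V_2|  [with V_3=8, V_2=1]  = 7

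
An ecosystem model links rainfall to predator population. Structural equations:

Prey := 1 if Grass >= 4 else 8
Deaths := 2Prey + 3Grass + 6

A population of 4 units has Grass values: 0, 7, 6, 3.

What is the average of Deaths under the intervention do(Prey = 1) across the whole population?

Under do(Prey=1), Prey's equation is replaced by Prey=1 for every unit. Per-unit Deaths: 8, 29, 26, 17. Mean = 20.

20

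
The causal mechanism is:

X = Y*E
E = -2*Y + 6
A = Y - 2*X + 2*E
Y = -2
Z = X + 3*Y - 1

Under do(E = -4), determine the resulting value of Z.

1

Under do(E=-4), the mechanism E = -2*Y + 6 is discarded; E is fixed at -4.
X = Y*E  [with Y=-2, E=-4]  = 8
Z = X + 3*Y - 1  [with X=8, Y=-2]  = 1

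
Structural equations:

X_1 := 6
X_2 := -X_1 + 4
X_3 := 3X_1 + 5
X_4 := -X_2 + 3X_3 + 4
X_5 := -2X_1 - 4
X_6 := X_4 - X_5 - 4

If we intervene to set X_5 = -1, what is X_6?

The intervention breaks the incoming arrows to X_5: X_5 := -2X_1 - 4 no longer applies, and X_5 = -1.
X_2 = -X_1 + 4  [with X_1=6]  = -2
X_3 = 3X_1 + 5  [with X_1=6]  = 23
X_4 = -X_2 + 3X_3 + 4  [with X_2=-2, X_3=23]  = 75
X_6 = X_4 - X_5 - 4  [with X_4=75, X_5=-1]  = 72

72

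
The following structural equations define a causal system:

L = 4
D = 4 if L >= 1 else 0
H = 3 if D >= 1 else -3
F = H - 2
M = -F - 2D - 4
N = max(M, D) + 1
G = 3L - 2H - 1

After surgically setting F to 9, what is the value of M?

Intervening sets F = 9 and removes its equation (F = H - 2).
D = 4 if L >= 1 else 0  [with L=4]  = 4
M = -F - 2D - 4  [with F=9, D=4]  = -21

-21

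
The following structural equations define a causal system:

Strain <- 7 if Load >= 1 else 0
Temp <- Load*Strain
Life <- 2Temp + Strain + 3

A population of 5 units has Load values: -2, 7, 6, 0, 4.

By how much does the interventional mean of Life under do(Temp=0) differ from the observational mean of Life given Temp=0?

4.2

Under do(Temp=0), Temp's equation is replaced by Temp=0 for every unit. Per-unit Life: 3, 10, 10, 3, 10. Mean = 7.2.
Observing Temp=0 restricts to units where Temp's equation naturally yields 0: Load ∈ {-2, 0}. In that subpopulation Life = 3, 3, mean 3.
Difference = 7.2 − 3 = 4.2.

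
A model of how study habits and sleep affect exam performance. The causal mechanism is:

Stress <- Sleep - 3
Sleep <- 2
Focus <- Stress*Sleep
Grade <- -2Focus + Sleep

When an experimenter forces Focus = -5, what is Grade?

12

The intervention breaks the incoming arrows to Focus: Focus <- Stress*Sleep no longer applies, and Focus = -5.
Grade = -2Focus + Sleep  [with Focus=-5, Sleep=2]  = 12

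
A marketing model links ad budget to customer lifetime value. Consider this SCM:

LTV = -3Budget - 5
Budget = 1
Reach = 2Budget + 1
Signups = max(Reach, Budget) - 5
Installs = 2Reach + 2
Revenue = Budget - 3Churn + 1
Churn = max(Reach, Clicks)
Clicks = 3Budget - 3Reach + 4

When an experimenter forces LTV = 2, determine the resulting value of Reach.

3

The intervention breaks the incoming arrows to LTV: LTV = -3Budget - 5 no longer applies, and LTV = 2.
Reach is not downstream of the intervention, so its value is determined by the original equations.
Reach = 2Budget + 1  [with Budget=1]  = 3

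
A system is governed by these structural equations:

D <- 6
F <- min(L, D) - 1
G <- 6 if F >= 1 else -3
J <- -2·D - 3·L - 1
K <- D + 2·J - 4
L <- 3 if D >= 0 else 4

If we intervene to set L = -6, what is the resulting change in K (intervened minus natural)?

54

Under do(L=-6), the mechanism L <- 3 if D >= 0 else 4 is discarded; L is fixed at -6.
J = -2·D - 3·L - 1  [with D=6, L=-6]  = 5
K = D + 2·J - 4  [with D=6, J=5]  = 12
Without intervention: L = 3 if D >= 0 else 4  [with D=6]  = 3; J = -2·D - 3·L - 1  [with D=6, L=3]  = -22; K = D + 2·J - 4  [with D=6, J=-22]  = -42.
Change = 12 − (-42) = 54.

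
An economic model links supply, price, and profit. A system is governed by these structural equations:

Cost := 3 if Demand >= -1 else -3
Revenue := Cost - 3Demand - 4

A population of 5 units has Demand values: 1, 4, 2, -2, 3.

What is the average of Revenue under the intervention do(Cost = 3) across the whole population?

Every unit gets Cost=3 under the intervention. Revenue values become -4, -13, -7, 5, -10; E[Revenue|do(Cost=3)] = -5.8.

-5.8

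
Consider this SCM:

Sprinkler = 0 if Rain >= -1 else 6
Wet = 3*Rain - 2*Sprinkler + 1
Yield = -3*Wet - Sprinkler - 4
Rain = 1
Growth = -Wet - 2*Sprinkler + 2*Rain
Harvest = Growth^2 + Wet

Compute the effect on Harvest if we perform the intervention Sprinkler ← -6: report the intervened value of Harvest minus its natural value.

12

Under do(Sprinkler=-6), the mechanism Sprinkler = 0 if Rain >= -1 else 6 is discarded; Sprinkler is fixed at -6.
Wet = 3*Rain - 2*Sprinkler + 1  [with Rain=1, Sprinkler=-6]  = 16
Growth = -Wet - 2*Sprinkler + 2*Rain  [with Wet=16, Sprinkler=-6, Rain=1]  = -2
Harvest = Growth^2 + Wet  [with Growth=-2, Wet=16]  = 20
Without intervention: Sprinkler = 0 if Rain >= -1 else 6  [with Rain=1]  = 0; Wet = 3*Rain - 2*Sprinkler + 1  [with Rain=1, Sprinkler=0]  = 4; Growth = -Wet - 2*Sprinkler + 2*Rain  [with Wet=4, Sprinkler=0, Rain=1]  = -2; Harvest = Growth^2 + Wet  [with Growth=-2, Wet=4]  = 8.
Change = 20 − 8 = 12.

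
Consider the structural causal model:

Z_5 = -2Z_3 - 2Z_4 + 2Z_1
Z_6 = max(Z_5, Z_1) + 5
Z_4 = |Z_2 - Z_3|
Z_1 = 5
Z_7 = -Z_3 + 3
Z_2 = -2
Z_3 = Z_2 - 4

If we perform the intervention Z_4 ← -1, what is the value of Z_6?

Under do(Z_4=-1), the mechanism Z_4 = |Z_2 - Z_3| is discarded; Z_4 is fixed at -1.
Z_3 = Z_2 - 4  [with Z_2=-2]  = -6
Z_5 = -2Z_3 - 2Z_4 + 2Z_1  [with Z_3=-6, Z_4=-1, Z_1=5]  = 24
Z_6 = max(Z_5, Z_1) + 5  [with Z_5=24, Z_1=5]  = 29

29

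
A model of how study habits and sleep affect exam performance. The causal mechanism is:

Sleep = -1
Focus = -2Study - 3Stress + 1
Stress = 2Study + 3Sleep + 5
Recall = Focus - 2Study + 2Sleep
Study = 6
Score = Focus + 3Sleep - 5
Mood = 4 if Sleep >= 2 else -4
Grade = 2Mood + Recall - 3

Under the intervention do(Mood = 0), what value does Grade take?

-70

Intervening sets Mood = 0 and removes its equation (Mood = 4 if Sleep >= 2 else -4).
Stress = 2Study + 3Sleep + 5  [with Study=6, Sleep=-1]  = 14
Focus = -2Study - 3Stress + 1  [with Study=6, Stress=14]  = -53
Recall = Focus - 2Study + 2Sleep  [with Focus=-53, Study=6, Sleep=-1]  = -67
Grade = 2Mood + Recall - 3  [with Mood=0, Recall=-67]  = -70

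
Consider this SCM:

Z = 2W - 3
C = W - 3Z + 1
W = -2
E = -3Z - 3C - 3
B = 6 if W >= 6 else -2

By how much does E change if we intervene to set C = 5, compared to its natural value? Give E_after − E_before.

45

Intervening sets C = 5 and removes its equation (C = W - 3Z + 1).
Z = 2W - 3  [with W=-2]  = -7
E = -3Z - 3C - 3  [with Z=-7, C=5]  = 3
Without intervention: Z = 2W - 3  [with W=-2]  = -7; C = W - 3Z + 1  [with W=-2, Z=-7]  = 20; E = -3Z - 3C - 3  [with Z=-7, C=20]  = -42.
Change = 3 − (-42) = 45.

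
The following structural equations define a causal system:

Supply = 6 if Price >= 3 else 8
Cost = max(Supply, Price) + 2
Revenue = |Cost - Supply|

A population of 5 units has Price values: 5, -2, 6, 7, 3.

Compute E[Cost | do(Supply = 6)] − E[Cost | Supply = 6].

do(Supply=6) breaks Supply's dependence on Price. With Supply=6 fixed, Cost across the units is 8, 8, 8, 9, 8, mean 8.2.
Conditioning on Supply=6 selects the 4 unit(s) with Price ∈ {5, 6, 7, 3}. Their Cost values: 8, 8, 9, 8. Mean = 8.25.
Difference = 8.2 − 8.25 = -0.05.

-0.05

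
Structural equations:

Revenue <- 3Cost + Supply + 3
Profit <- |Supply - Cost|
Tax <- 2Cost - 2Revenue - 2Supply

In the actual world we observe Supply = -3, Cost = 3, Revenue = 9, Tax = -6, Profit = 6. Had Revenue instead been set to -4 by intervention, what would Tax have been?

20

The intervention breaks the incoming arrows to Revenue: Revenue <- 3Cost + Supply + 3 no longer applies, and Revenue = -4.
Tax = 2Cost - 2Revenue - 2Supply  [with Cost=3, Revenue=-4, Supply=-3]  = 20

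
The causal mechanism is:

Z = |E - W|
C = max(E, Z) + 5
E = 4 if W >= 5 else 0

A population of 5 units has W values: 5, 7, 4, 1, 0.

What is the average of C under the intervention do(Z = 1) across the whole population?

7.2

Every unit gets Z=1 under the intervention. C values become 9, 9, 6, 6, 6; E[C|do(Z=1)] = 7.2.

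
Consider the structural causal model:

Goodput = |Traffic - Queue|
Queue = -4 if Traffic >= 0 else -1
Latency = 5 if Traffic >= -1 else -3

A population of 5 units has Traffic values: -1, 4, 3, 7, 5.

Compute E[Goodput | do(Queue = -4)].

7.6

Under do(Queue=-4), Queue's equation is replaced by Queue=-4 for every unit. Per-unit Goodput: 3, 8, 7, 11, 9. Mean = 7.6.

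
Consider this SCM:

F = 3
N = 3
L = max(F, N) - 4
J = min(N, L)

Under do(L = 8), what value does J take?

3

The intervention breaks the incoming arrows to L: L = max(F, N) - 4 no longer applies, and L = 8.
J = min(N, L)  [with N=3, L=8]  = 3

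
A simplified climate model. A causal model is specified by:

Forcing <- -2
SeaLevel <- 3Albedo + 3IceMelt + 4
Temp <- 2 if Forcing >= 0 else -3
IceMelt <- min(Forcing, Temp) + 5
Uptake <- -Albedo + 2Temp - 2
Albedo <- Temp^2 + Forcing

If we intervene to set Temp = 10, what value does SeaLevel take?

do(Temp=10) replaces the equation Temp <- 2 if Forcing >= 0 else -3 with the constant Temp = 10.
IceMelt = min(Forcing, Temp) + 5  [with Forcing=-2, Temp=10]  = 3
Albedo = Temp^2 + Forcing  [with Temp=10, Forcing=-2]  = 98
SeaLevel = 3Albedo + 3IceMelt + 4  [with Albedo=98, IceMelt=3]  = 307

307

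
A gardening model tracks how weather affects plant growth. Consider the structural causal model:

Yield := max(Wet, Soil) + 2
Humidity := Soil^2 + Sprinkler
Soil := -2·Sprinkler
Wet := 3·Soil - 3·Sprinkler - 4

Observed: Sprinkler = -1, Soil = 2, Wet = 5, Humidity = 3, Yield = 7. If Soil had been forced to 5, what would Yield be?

do(Soil=5) replaces the equation Soil := -2·Sprinkler with the constant Soil = 5.
Wet = 3·Soil - 3·Sprinkler - 4  [with Soil=5, Sprinkler=-1]  = 14
Yield = max(Wet, Soil) + 2  [with Wet=14, Soil=5]  = 16

16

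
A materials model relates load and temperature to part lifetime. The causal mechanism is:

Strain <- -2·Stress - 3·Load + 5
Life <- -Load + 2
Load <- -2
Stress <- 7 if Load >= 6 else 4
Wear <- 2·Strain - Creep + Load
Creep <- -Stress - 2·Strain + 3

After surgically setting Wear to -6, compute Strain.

do(Wear=-6) replaces the equation Wear <- 2·Strain - Creep + Load with the constant Wear = -6.
Strain is not downstream of the intervention, so its value is determined by the original equations.
Stress = 7 if Load >= 6 else 4  [with Load=-2]  = 4
Strain = -2·Stress - 3·Load + 5  [with Stress=4, Load=-2]  = 3

3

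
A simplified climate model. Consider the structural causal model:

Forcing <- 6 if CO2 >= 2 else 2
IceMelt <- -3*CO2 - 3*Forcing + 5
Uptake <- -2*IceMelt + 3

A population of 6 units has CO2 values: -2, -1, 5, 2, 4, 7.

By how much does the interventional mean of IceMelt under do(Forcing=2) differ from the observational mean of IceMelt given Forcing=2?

Under do(Forcing=2), Forcing's equation is replaced by Forcing=2 for every unit. Per-unit IceMelt: 5, 2, -16, -7, -13, -22. Mean = -8.5.
Conditioning on Forcing=2 selects the 2 unit(s) with CO2 ∈ {-2, -1}. Their IceMelt values: 5, 2. Mean = 3.5.
Difference = -8.5 − 3.5 = -12.

-12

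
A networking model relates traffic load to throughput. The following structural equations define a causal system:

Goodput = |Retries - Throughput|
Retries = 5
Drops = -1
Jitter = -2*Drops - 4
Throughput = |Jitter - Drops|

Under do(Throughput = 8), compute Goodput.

3

Intervening sets Throughput = 8 and removes its equation (Throughput = |Jitter - Drops|).
Goodput = |Retries - Throughput|  [with Retries=5, Throughput=8]  = 3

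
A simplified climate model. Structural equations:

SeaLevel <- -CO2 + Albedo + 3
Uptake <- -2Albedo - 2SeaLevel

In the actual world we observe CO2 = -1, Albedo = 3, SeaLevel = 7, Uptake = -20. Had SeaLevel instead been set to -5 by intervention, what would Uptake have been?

The intervention breaks the incoming arrows to SeaLevel: SeaLevel <- -CO2 + Albedo + 3 no longer applies, and SeaLevel = -5.
Uptake = -2Albedo - 2SeaLevel  [with Albedo=3, SeaLevel=-5]  = 4

4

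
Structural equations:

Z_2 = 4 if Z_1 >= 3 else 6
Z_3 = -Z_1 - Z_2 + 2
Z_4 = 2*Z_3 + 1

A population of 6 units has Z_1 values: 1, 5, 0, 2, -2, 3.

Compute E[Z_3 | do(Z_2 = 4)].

-3.5

Every unit gets Z_2=4 under the intervention. Z_3 values become -3, -7, -2, -4, 0, -5; E[Z_3|do(Z_2=4)] = -3.5.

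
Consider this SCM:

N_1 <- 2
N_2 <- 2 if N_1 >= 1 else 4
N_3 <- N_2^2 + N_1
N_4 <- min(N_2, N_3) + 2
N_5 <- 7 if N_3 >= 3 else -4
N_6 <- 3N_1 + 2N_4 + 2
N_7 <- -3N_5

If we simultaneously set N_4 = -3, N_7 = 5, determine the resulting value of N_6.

2

The joint intervention fixes N_4 = -3, N_7 = 5, removing each variable's own equation.
N_6 = 3N_1 + 2N_4 + 2  [with N_1=2, N_4=-3]  = 2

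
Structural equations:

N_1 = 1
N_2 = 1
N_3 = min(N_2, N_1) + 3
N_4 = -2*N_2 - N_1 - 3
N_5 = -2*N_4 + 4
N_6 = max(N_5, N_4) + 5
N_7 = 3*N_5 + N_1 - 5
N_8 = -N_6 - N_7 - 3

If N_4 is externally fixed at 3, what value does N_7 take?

-10

The intervention breaks the incoming arrows to N_4: N_4 = -2*N_2 - N_1 - 3 no longer applies, and N_4 = 3.
N_5 = -2*N_4 + 4  [with N_4=3]  = -2
N_7 = 3*N_5 + N_1 - 5  [with N_5=-2, N_1=1]  = -10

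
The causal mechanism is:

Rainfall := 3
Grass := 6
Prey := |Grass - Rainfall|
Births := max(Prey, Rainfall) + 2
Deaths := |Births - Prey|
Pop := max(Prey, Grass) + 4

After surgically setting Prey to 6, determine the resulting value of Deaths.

do(Prey=6) replaces the equation Prey := |Grass - Rainfall| with the constant Prey = 6.
Births = max(Prey, Rainfall) + 2  [with Prey=6, Rainfall=3]  = 8
Deaths = |Births - Prey|  [with Births=8, Prey=6]  = 2

2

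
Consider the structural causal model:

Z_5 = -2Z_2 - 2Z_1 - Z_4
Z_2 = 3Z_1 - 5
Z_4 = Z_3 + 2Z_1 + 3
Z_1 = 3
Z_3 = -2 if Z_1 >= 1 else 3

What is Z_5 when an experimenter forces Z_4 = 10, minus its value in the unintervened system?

Intervening sets Z_4 = 10 and removes its equation (Z_4 = Z_3 + 2Z_1 + 3).
Z_2 = 3Z_1 - 5  [with Z_1=3]  = 4
Z_5 = -2Z_2 - 2Z_1 - Z_4  [with Z_2=4, Z_1=3, Z_4=10]  = -24
Without intervention: Z_2 = 3Z_1 - 5  [with Z_1=3]  = 4; Z_3 = -2 if Z_1 >= 1 else 3  [with Z_1=3]  = -2; Z_4 = Z_3 + 2Z_1 + 3  [with Z_3=-2, Z_1=3]  = 7; Z_5 = -2Z_2 - 2Z_1 - Z_4  [with Z_2=4, Z_1=3, Z_4=7]  = -21.
Change = -24 − (-21) = -3.

-3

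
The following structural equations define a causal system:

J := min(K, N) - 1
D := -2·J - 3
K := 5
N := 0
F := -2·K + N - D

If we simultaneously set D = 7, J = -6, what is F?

-17

The joint intervention fixes D = 7, J = -6, removing each variable's own equation.
F = -2·K + N - D  [with K=5, N=0, D=7]  = -17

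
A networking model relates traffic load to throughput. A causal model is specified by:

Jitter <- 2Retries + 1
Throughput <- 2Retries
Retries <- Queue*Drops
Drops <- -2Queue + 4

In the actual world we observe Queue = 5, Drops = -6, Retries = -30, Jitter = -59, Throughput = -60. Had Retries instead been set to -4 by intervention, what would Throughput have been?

do(Retries=-4) replaces the equation Retries <- Queue*Drops with the constant Retries = -4.
Throughput = 2Retries  [with Retries=-4]  = -8

-8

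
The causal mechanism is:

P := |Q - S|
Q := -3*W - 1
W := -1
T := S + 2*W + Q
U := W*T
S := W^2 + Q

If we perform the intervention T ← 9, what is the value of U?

The intervention breaks the incoming arrows to T: T := S + 2*W + Q no longer applies, and T = 9.
U = W*T  [with W=-1, T=9]  = -9

-9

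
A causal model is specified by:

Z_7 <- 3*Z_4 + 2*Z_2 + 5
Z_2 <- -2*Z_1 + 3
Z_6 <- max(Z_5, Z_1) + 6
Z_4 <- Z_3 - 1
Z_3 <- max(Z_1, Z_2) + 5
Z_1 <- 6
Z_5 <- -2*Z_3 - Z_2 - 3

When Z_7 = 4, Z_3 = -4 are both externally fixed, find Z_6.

20

Setting Z_7 = 4, Z_3 = -4 by intervention discards those variables' equations.
Z_2 = -2*Z_1 + 3  [with Z_1=6]  = -9
Z_5 = -2*Z_3 - Z_2 - 3  [with Z_3=-4, Z_2=-9]  = 14
Z_6 = max(Z_5, Z_1) + 6  [with Z_5=14, Z_1=6]  = 20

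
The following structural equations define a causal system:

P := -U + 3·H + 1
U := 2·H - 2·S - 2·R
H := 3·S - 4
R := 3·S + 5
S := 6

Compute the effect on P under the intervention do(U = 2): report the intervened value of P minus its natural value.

Intervening sets U = 2 and removes its equation (U := 2·H - 2·S - 2·R).
H = 3·S - 4  [with S=6]  = 14
P = -U + 3·H + 1  [with U=2, H=14]  = 41
Without intervention: H = 3·S - 4  [with S=6]  = 14; R = 3·S + 5  [with S=6]  = 23; U = 2·H - 2·S - 2·R  [with H=14, S=6, R=23]  = -30; P = -U + 3·H + 1  [with U=-30, H=14]  = 73.
Change = 41 − 73 = -32.

-32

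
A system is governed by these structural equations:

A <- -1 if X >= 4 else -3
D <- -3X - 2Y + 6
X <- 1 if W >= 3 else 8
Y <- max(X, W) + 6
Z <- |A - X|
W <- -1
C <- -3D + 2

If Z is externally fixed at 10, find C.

Intervening sets Z = 10 and removes its equation (Z <- |A - X|).
No directed path runs from Z to C, so C keeps its natural value.
X = 1 if W >= 3 else 8  [with W=-1]  = 8
Y = max(X, W) + 6  [with X=8, W=-1]  = 14
D = -3X - 2Y + 6  [with X=8, Y=14]  = -46
C = -3D + 2  [with D=-46]  = 140

140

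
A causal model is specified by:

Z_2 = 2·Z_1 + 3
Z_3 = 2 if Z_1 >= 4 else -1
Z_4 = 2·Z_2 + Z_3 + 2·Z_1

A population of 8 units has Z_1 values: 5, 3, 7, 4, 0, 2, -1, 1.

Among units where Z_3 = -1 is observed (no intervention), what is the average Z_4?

Conditioning on Z_3=-1 selects the 5 unit(s) with Z_1 ∈ {3, 0, 2, -1, 1}. Their Z_4 values: 23, 5, 17, -1, 11. Mean = 11.

11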